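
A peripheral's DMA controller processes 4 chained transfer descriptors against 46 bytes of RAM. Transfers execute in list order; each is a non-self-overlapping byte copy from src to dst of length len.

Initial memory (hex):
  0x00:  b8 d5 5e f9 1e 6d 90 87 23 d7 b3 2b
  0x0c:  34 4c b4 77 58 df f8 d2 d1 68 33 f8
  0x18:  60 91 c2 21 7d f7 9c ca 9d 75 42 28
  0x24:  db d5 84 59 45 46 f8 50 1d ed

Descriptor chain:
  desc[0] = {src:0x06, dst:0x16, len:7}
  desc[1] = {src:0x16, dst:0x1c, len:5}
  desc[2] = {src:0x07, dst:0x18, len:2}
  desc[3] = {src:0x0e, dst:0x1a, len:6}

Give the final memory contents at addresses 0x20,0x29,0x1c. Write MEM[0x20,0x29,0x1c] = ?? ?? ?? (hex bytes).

[0] 0x06->0x16 len=7 : 90 87 23 d7 b3 2b 34
[1] 0x16->0x1c len=5 : 90 87 23 d7 b3
[2] 0x07->0x18 len=2 : 87 23
[3] 0x0e->0x1a len=6 : b4 77 58 df f8 d2
query mem[0x20]=0xb3, mem[0x29]=0x46, mem[0x1c]=0x58

MEM[0x20,0x29,0x1c] = b3 46 58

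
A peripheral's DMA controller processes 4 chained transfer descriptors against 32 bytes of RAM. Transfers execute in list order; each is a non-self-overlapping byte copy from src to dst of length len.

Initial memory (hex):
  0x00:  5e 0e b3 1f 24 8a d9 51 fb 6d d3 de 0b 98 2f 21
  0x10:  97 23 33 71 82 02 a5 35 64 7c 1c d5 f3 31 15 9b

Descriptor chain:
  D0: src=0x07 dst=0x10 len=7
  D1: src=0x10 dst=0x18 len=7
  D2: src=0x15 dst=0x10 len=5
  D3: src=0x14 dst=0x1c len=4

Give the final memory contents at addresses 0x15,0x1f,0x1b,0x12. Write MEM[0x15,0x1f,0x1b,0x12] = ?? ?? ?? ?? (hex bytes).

MEM[0x15,0x1f,0x1b,0x12] = 0b 35 d3 35

  after D0: wrote 7B at 0x10 = 51fb6dd3de0b98
  after D1: wrote 7B at 0x18 = 51fb6dd3de0b98
  after D2: wrote 5B at 0x10 = 0b983551fb
  after D3: wrote 4B at 0x1c = fb0b9835
query mem[0x15]=0x0b, mem[0x1f]=0x35, mem[0x1b]=0xd3, mem[0x12]=0x35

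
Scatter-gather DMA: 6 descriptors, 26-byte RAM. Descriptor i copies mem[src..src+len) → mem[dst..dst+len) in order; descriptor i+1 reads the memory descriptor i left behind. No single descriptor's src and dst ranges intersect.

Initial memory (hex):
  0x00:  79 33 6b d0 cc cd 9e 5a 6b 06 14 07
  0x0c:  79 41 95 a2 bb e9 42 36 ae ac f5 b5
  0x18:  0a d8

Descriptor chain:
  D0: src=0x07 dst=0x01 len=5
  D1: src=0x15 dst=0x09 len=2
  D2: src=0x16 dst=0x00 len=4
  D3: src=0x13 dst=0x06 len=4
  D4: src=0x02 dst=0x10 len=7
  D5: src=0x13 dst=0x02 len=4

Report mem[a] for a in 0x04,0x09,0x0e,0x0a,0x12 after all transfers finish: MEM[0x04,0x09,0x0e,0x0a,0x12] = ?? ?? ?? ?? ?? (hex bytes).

MEM[0x04,0x09,0x0e,0x0a,0x12] = ae f5 95 f5 14

  after D0: wrote 5B at 0x01 = 5a6b061407
  after D1: wrote 2B at 0x09 = acf5
  after D2: wrote 4B at 0x00 = f5b50ad8
  after D3: wrote 4B at 0x06 = 36aeacf5
  after D4: wrote 7B at 0x10 = 0ad8140736aeac
  after D5: wrote 4B at 0x02 = 0736aeac
query mem[0x04]=0xae, mem[0x09]=0xf5, mem[0x0e]=0x95, mem[0x0a]=0xf5, mem[0x12]=0x14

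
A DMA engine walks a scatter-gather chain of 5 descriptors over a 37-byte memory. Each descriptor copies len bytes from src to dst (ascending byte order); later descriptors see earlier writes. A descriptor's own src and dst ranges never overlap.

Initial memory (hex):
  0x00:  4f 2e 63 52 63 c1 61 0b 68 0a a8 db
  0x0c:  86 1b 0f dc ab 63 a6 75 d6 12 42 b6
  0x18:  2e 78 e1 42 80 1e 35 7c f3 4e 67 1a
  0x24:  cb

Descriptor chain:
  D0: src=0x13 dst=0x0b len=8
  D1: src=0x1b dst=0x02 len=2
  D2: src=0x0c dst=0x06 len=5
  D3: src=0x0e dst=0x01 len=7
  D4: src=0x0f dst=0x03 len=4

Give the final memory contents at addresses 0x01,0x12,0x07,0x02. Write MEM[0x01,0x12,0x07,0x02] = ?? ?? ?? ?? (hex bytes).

  after D0: wrote 8B at 0x0b = 75d61242b62e78e1
  after D1: wrote 2B at 0x02 = 4280
  after D2: wrote 5B at 0x06 = d61242b62e
  after D3: wrote 7B at 0x01 = 42b62e78e175d6
  after D4: wrote 4B at 0x03 = b62e78e1
query mem[0x01]=0x42, mem[0x12]=0xe1, mem[0x07]=0xd6, mem[0x02]=0xb6

MEM[0x01,0x12,0x07,0x02] = 42 e1 d6 b6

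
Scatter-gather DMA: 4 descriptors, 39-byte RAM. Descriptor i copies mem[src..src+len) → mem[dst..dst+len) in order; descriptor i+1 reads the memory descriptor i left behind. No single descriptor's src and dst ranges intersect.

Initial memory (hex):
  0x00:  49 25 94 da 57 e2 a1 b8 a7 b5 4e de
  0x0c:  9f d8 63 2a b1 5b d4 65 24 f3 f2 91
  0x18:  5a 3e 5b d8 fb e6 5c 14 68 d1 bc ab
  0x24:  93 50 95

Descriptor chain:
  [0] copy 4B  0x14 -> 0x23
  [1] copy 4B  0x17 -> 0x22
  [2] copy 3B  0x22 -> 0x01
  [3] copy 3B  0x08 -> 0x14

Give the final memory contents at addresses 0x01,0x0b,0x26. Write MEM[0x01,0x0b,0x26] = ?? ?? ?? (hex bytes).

D0: mem[0x23..0x26] <- [24 f3 f2 91]
D1: mem[0x22..0x25] <- [91 5a 3e 5b]
D2: mem[0x01..0x03] <- [91 5a 3e]
D3: mem[0x14..0x16] <- [a7 b5 4e]
query mem[0x01]=0x91, mem[0x0b]=0xde, mem[0x26]=0x91

MEM[0x01,0x0b,0x26] = 91 de 91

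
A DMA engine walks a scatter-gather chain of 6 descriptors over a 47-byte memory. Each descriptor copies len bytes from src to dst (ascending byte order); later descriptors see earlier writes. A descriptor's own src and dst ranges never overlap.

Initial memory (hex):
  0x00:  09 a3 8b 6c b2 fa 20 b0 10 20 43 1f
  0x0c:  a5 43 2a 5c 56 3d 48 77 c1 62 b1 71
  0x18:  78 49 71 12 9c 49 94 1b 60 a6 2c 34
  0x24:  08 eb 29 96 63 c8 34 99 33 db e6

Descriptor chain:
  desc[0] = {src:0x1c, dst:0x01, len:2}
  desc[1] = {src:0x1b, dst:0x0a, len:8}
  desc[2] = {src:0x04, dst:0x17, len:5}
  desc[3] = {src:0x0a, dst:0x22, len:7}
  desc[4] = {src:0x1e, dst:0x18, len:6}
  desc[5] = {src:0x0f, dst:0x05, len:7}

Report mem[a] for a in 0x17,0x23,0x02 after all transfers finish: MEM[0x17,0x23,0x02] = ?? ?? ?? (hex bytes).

MEM[0x17,0x23,0x02] = b2 9c 49

[0] 0x1c->0x01 len=2 : 9c 49
[1] 0x1b->0x0a len=8 : 12 9c 49 94 1b 60 a6 2c
[2] 0x04->0x17 len=5 : b2 fa 20 b0 10
[3] 0x0a->0x22 len=7 : 12 9c 49 94 1b 60 a6
[4] 0x1e->0x18 len=6 : 94 1b 60 a6 12 9c
[5] 0x0f->0x05 len=7 : 60 a6 2c 48 77 c1 62
query mem[0x17]=0xb2, mem[0x23]=0x9c, mem[0x02]=0x49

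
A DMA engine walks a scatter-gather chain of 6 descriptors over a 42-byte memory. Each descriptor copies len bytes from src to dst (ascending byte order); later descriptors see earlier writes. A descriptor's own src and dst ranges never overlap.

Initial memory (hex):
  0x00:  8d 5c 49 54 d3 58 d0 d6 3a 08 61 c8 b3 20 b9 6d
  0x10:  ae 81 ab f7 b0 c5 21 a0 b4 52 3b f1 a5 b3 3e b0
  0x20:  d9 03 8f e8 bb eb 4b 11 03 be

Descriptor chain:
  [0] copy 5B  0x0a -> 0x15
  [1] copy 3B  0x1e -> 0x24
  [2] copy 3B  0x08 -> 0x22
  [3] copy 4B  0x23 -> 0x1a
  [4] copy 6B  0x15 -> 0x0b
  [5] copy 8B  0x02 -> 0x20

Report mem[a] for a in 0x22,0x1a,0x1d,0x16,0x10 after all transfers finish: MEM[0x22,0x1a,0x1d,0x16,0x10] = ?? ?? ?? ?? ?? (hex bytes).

#0 dst[0x15+5] := {0x61,0xc8,0xb3,0x20,0xb9}
#1 dst[0x24+3] := {0x3e,0xb0,0xd9}
#2 dst[0x22+3] := {0x3a,0x08,0x61}
#3 dst[0x1a+4] := {0x08,0x61,0xb0,0xd9}
#4 dst[0x0b+6] := {0x61,0xc8,0xb3,0x20,0xb9,0x08}
#5 dst[0x20+8] := {0x49,0x54,0xd3,0x58,0xd0,0xd6,0x3a,0x08}
query mem[0x22]=0xd3, mem[0x1a]=0x08, mem[0x1d]=0xd9, mem[0x16]=0xc8, mem[0x10]=0x08

MEM[0x22,0x1a,0x1d,0x16,0x10] = d3 08 d9 c8 08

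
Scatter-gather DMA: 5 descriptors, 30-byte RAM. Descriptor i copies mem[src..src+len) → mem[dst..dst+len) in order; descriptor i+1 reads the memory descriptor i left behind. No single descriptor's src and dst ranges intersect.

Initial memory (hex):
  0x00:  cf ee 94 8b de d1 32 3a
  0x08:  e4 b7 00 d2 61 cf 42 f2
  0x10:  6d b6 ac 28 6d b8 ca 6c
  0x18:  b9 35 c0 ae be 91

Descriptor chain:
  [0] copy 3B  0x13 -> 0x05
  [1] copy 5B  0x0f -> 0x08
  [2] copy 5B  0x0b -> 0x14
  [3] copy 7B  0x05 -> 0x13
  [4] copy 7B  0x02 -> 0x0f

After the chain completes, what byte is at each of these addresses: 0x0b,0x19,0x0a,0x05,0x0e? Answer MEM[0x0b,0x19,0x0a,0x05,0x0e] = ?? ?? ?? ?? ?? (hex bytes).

#0 dst[0x05+3] := {0x28,0x6d,0xb8}
#1 dst[0x08+5] := {0xf2,0x6d,0xb6,0xac,0x28}
#2 dst[0x14+5] := {0xac,0x28,0xcf,0x42,0xf2}
#3 dst[0x13+7] := {0x28,0x6d,0xb8,0xf2,0x6d,0xb6,0xac}
#4 dst[0x0f+7] := {0x94,0x8b,0xde,0x28,0x6d,0xb8,0xf2}
query mem[0x0b]=0xac, mem[0x19]=0xac, mem[0x0a]=0xb6, mem[0x05]=0x28, mem[0x0e]=0x42

MEM[0x0b,0x19,0x0a,0x05,0x0e] = ac ac b6 28 42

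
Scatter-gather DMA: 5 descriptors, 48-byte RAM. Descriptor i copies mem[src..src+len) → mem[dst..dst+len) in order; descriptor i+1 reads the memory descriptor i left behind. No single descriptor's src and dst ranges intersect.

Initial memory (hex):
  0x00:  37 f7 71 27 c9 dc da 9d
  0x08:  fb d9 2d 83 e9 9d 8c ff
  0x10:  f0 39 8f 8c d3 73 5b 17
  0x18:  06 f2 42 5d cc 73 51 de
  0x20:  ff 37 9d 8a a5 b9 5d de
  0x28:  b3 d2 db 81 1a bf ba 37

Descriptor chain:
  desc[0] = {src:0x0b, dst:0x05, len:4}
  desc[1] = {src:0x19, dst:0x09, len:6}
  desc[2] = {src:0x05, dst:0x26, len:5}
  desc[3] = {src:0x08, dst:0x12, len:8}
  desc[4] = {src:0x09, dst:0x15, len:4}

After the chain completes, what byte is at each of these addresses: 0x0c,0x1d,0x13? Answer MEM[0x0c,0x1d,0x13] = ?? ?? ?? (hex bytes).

MEM[0x0c,0x1d,0x13] = cc 73 f2

#0 dst[0x05+4] := {0x83,0xe9,0x9d,0x8c}
#1 dst[0x09+6] := {0xf2,0x42,0x5d,0xcc,0x73,0x51}
#2 dst[0x26+5] := {0x83,0xe9,0x9d,0x8c,0xf2}
#3 dst[0x12+8] := {0x8c,0xf2,0x42,0x5d,0xcc,0x73,0x51,0xff}
#4 dst[0x15+4] := {0xf2,0x42,0x5d,0xcc}
query mem[0x0c]=0xcc, mem[0x1d]=0x73, mem[0x13]=0xf2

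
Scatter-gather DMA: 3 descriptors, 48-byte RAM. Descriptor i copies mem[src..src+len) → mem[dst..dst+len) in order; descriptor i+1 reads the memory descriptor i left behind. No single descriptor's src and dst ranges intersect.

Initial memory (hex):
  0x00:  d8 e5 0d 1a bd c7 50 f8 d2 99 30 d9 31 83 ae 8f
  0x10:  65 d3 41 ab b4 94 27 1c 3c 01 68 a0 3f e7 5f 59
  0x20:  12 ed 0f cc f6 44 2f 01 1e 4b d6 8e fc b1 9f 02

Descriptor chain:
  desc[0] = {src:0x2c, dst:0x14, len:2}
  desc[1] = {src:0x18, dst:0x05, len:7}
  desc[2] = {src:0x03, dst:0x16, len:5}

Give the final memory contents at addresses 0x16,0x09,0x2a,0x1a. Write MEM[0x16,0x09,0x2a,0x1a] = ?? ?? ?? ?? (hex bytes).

MEM[0x16,0x09,0x2a,0x1a] = 1a 3f d6 68

  after D0: wrote 2B at 0x14 = fcb1
  after D1: wrote 7B at 0x05 = 3c0168a03fe75f
  after D2: wrote 5B at 0x16 = 1abd3c0168
query mem[0x16]=0x1a, mem[0x09]=0x3f, mem[0x2a]=0xd6, mem[0x1a]=0x68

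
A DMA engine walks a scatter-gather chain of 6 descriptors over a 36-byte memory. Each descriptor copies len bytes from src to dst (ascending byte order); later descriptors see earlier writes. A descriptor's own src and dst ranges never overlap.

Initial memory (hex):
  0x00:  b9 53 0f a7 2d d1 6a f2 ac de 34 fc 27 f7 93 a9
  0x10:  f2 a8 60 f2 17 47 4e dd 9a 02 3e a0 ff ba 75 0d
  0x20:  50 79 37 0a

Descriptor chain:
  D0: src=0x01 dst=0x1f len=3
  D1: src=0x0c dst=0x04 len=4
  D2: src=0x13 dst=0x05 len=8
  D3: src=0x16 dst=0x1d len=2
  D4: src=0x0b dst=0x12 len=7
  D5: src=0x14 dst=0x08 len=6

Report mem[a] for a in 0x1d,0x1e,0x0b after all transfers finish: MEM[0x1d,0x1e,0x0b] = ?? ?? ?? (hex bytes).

[0] 0x01->0x1f len=3 : 53 0f a7
[1] 0x0c->0x04 len=4 : 27 f7 93 a9
[2] 0x13->0x05 len=8 : f2 17 47 4e dd 9a 02 3e
[3] 0x16->0x1d len=2 : 4e dd
[4] 0x0b->0x12 len=7 : 02 3e f7 93 a9 f2 a8
[5] 0x14->0x08 len=6 : f7 93 a9 f2 a8 02
query mem[0x1d]=0x4e, mem[0x1e]=0xdd, mem[0x0b]=0xf2

MEM[0x1d,0x1e,0x0b] = 4e dd f2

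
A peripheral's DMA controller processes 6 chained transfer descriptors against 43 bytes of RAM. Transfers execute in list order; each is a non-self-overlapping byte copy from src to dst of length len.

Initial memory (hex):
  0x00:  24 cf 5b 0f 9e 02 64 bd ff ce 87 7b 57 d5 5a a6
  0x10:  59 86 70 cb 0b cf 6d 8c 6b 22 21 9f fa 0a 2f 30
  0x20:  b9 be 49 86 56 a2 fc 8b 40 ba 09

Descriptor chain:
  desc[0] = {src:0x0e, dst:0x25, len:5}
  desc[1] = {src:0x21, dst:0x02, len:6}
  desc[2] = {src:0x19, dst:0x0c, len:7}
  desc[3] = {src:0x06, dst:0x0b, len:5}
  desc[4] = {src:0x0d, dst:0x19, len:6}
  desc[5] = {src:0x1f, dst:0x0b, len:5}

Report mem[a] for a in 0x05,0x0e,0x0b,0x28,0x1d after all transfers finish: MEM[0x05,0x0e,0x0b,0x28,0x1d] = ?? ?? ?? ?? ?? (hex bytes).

MEM[0x05,0x0e,0x0b,0x28,0x1d] = 56 49 30 86 2f

D0: mem[0x25..0x29] <- [5a a6 59 86 70]
D1: mem[0x02..0x07] <- [be 49 86 56 5a a6]
D2: mem[0x0c..0x12] <- [22 21 9f fa 0a 2f 30]
D3: mem[0x0b..0x0f] <- [5a a6 ff ce 87]
D4: mem[0x19..0x1e] <- [ff ce 87 0a 2f 30]
D5: mem[0x0b..0x0f] <- [30 b9 be 49 86]
query mem[0x05]=0x56, mem[0x0e]=0x49, mem[0x0b]=0x30, mem[0x28]=0x86, mem[0x1d]=0x2f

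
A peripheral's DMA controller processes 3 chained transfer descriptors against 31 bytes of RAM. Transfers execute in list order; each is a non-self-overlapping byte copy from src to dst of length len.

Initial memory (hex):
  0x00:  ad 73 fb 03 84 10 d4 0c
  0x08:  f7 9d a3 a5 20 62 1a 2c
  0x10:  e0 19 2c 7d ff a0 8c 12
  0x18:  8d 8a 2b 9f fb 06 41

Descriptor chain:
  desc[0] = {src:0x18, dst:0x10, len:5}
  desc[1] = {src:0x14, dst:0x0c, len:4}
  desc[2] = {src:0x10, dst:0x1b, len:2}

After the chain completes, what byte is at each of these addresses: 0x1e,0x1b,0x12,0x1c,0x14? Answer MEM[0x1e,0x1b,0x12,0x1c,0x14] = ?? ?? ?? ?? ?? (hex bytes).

MEM[0x1e,0x1b,0x12,0x1c,0x14] = 41 8d 2b 8a fb

[0] 0x18->0x10 len=5 : 8d 8a 2b 9f fb
[1] 0x14->0x0c len=4 : fb a0 8c 12
[2] 0x10->0x1b len=2 : 8d 8a
query mem[0x1e]=0x41, mem[0x1b]=0x8d, mem[0x12]=0x2b, mem[0x1c]=0x8a, mem[0x14]=0xfb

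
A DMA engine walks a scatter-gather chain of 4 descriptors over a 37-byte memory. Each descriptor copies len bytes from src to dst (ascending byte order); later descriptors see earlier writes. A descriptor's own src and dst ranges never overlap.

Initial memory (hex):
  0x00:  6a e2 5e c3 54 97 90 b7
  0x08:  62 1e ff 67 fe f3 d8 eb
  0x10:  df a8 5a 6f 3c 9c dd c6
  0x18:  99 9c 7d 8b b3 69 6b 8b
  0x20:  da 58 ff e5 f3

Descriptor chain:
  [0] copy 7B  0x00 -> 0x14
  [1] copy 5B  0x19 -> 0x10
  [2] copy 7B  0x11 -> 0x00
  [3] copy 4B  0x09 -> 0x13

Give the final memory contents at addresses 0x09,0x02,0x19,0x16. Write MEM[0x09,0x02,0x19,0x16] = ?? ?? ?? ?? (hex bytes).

MEM[0x09,0x02,0x19,0x16] = 1e b3 97 fe

  after D0: wrote 7B at 0x14 = 6ae25ec3549790
  after D1: wrote 5B at 0x10 = 97908bb369
  after D2: wrote 7B at 0x00 = 908bb369e25ec3
  after D3: wrote 4B at 0x13 = 1eff67fe
query mem[0x09]=0x1e, mem[0x02]=0xb3, mem[0x19]=0x97, mem[0x16]=0xfe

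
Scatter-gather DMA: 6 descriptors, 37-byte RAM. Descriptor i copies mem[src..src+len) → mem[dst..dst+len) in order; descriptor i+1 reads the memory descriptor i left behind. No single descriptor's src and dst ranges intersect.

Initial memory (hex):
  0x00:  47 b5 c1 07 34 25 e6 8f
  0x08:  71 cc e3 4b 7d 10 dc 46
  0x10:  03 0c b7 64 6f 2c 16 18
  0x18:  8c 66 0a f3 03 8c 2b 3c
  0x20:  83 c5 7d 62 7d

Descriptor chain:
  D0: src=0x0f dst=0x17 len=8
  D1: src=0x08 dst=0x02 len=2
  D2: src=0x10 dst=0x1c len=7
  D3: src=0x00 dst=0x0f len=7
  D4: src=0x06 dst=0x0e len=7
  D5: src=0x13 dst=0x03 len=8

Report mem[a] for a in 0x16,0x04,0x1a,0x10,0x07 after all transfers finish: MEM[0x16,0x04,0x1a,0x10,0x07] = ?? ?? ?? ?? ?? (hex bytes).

MEM[0x16,0x04,0x1a,0x10,0x07] = 16 7d b7 71 46

  after D0: wrote 8B at 0x17 = 46030cb7646f2c16
  after D1: wrote 2B at 0x02 = 71cc
  after D2: wrote 7B at 0x1c = 030cb7646f2c16
  after D3: wrote 7B at 0x0f = 47b571cc3425e6
  after D4: wrote 7B at 0x0e = e68f71cce34b7d
  after D5: wrote 8B at 0x03 = 4b7de61646030cb7
query mem[0x16]=0x16, mem[0x04]=0x7d, mem[0x1a]=0xb7, mem[0x10]=0x71, mem[0x07]=0x46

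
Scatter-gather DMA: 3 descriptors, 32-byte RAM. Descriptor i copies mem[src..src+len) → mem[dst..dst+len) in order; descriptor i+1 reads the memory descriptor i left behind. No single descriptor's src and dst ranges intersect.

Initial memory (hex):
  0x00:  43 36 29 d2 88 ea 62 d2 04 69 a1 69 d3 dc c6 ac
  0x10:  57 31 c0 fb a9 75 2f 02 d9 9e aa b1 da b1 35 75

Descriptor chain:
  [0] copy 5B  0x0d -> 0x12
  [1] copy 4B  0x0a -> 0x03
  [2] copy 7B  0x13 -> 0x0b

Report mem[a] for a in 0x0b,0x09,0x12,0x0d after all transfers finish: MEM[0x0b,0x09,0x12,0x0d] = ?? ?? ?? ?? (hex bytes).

MEM[0x0b,0x09,0x12,0x0d] = c6 69 dc 57

D0: mem[0x12..0x16] <- [dc c6 ac 57 31]
D1: mem[0x03..0x06] <- [a1 69 d3 dc]
D2: mem[0x0b..0x11] <- [c6 ac 57 31 02 d9 9e]
query mem[0x0b]=0xc6, mem[0x09]=0x69, mem[0x12]=0xdc, mem[0x0d]=0x57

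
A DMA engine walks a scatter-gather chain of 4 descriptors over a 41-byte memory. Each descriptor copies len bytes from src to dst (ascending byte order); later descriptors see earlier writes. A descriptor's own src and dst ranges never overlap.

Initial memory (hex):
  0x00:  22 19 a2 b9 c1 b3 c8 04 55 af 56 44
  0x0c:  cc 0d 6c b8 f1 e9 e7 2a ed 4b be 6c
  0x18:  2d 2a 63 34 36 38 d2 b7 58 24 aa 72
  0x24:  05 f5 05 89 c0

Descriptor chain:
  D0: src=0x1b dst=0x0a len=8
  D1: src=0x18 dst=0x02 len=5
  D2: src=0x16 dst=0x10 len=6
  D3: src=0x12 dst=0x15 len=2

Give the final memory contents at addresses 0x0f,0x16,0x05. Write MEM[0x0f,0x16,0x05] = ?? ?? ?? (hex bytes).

#0 dst[0x0a+8] := {0x34,0x36,0x38,0xd2,0xb7,0x58,0x24,0xaa}
#1 dst[0x02+5] := {0x2d,0x2a,0x63,0x34,0x36}
#2 dst[0x10+6] := {0xbe,0x6c,0x2d,0x2a,0x63,0x34}
#3 dst[0x15+2] := {0x2d,0x2a}
query mem[0x0f]=0x58, mem[0x16]=0x2a, mem[0x05]=0x34

MEM[0x0f,0x16,0x05] = 58 2a 34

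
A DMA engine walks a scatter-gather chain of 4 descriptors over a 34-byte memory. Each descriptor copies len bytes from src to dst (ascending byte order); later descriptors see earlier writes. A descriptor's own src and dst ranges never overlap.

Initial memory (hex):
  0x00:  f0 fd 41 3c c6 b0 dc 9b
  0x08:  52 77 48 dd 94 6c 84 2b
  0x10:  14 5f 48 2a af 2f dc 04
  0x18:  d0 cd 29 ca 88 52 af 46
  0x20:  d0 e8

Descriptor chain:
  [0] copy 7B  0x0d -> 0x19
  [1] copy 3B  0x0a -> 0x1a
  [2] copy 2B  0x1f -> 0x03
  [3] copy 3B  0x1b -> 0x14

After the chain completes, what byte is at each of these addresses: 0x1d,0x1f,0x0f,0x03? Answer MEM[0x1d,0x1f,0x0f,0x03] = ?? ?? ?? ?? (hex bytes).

MEM[0x1d,0x1f,0x0f,0x03] = 5f 2a 2b 2a

#0 dst[0x19+7] := {0x6c,0x84,0x2b,0x14,0x5f,0x48,0x2a}
#1 dst[0x1a+3] := {0x48,0xdd,0x94}
#2 dst[0x03+2] := {0x2a,0xd0}
#3 dst[0x14+3] := {0xdd,0x94,0x5f}
query mem[0x1d]=0x5f, mem[0x1f]=0x2a, mem[0x0f]=0x2b, mem[0x03]=0x2a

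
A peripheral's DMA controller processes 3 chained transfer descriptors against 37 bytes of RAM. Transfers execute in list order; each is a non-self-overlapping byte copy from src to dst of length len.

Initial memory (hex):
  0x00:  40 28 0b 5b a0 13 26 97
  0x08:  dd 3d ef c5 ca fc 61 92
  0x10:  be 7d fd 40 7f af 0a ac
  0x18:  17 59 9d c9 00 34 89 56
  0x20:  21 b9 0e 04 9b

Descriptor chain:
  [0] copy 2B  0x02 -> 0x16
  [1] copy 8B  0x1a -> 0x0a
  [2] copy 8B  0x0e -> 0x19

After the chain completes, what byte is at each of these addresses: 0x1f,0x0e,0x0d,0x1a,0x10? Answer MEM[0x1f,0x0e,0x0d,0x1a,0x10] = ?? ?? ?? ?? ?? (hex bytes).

MEM[0x1f,0x0e,0x0d,0x1a,0x10] = 7f 89 34 56 21

#0 dst[0x16+2] := {0x0b,0x5b}
#1 dst[0x0a+8] := {0x9d,0xc9,0x00,0x34,0x89,0x56,0x21,0xb9}
#2 dst[0x19+8] := {0x89,0x56,0x21,0xb9,0xfd,0x40,0x7f,0xaf}
query mem[0x1f]=0x7f, mem[0x0e]=0x89, mem[0x0d]=0x34, mem[0x1a]=0x56, mem[0x10]=0x21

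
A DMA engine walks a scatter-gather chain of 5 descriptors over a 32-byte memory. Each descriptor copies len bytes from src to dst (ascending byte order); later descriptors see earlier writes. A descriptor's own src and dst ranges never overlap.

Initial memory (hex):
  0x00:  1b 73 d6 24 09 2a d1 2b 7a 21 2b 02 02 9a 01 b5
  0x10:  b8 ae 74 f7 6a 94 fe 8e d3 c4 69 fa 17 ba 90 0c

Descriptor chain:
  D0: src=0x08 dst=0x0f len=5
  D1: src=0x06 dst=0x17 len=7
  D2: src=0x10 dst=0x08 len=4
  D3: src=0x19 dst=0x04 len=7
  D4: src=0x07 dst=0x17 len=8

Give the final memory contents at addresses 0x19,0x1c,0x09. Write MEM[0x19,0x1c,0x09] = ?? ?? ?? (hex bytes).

D0: mem[0x0f..0x13] <- [7a 21 2b 02 02]
D1: mem[0x17..0x1d] <- [d1 2b 7a 21 2b 02 02]
D2: mem[0x08..0x0b] <- [21 2b 02 02]
D3: mem[0x04..0x0a] <- [7a 21 2b 02 02 90 0c]
D4: mem[0x17..0x1e] <- [02 02 90 0c 02 02 9a 01]
query mem[0x19]=0x90, mem[0x1c]=0x02, mem[0x09]=0x90

MEM[0x19,0x1c,0x09] = 90 02 90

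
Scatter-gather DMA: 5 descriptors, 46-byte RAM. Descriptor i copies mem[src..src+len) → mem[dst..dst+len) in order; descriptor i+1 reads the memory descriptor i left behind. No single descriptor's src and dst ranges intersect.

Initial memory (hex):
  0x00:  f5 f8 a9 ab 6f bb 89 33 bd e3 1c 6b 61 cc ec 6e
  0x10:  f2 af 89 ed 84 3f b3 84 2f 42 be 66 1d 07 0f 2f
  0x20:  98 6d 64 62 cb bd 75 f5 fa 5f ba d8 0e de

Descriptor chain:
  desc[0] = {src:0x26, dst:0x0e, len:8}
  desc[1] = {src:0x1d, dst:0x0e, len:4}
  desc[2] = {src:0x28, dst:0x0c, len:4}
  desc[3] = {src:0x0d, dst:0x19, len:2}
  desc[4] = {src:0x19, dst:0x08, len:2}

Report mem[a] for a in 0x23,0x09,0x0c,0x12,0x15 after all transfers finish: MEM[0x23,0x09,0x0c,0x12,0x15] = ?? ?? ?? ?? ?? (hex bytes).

MEM[0x23,0x09,0x0c,0x12,0x15] = 62 ba fa ba de

D0: mem[0x0e..0x15] <- [75 f5 fa 5f ba d8 0e de]
D1: mem[0x0e..0x11] <- [07 0f 2f 98]
D2: mem[0x0c..0x0f] <- [fa 5f ba d8]
D3: mem[0x19..0x1a] <- [5f ba]
D4: mem[0x08..0x09] <- [5f ba]
query mem[0x23]=0x62, mem[0x09]=0xba, mem[0x0c]=0xfa, mem[0x12]=0xba, mem[0x15]=0xde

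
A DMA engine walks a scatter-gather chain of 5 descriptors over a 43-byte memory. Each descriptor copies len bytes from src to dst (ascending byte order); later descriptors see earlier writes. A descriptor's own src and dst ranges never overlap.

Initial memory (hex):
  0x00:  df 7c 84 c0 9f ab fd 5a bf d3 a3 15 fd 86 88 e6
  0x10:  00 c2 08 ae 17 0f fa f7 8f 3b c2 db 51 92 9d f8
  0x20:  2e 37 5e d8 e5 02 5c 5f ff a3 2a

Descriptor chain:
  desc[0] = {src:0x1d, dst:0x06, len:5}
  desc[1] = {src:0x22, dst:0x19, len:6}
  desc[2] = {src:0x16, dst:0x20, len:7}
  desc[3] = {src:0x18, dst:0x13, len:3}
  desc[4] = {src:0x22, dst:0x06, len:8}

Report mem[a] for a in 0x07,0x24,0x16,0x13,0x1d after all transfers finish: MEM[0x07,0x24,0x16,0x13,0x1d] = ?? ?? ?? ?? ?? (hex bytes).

  after D0: wrote 5B at 0x06 = 929df82e37
  after D1: wrote 6B at 0x19 = 5ed8e5025c5f
  after D2: wrote 7B at 0x20 = faf78f5ed8e502
  after D3: wrote 3B at 0x13 = 8f5ed8
  after D4: wrote 8B at 0x06 = 8f5ed8e5025fffa3
query mem[0x07]=0x5e, mem[0x24]=0xd8, mem[0x16]=0xfa, mem[0x13]=0x8f, mem[0x1d]=0x5c

MEM[0x07,0x24,0x16,0x13,0x1d] = 5e d8 fa 8f 5c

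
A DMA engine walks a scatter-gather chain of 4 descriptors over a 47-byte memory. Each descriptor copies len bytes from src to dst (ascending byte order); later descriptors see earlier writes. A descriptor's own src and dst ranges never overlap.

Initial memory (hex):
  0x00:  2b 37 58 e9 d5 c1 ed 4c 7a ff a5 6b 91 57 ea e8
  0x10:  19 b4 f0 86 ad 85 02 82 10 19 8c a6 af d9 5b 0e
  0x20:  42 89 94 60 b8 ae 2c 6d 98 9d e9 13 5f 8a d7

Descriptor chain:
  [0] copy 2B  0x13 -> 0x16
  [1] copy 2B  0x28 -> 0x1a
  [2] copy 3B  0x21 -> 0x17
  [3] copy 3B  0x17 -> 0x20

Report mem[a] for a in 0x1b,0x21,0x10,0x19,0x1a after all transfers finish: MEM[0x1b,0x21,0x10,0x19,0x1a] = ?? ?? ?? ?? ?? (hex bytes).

MEM[0x1b,0x21,0x10,0x19,0x1a] = 9d 94 19 60 98

[0] 0x13->0x16 len=2 : 86 ad
[1] 0x28->0x1a len=2 : 98 9d
[2] 0x21->0x17 len=3 : 89 94 60
[3] 0x17->0x20 len=3 : 89 94 60
query mem[0x1b]=0x9d, mem[0x21]=0x94, mem[0x10]=0x19, mem[0x19]=0x60, mem[0x1a]=0x98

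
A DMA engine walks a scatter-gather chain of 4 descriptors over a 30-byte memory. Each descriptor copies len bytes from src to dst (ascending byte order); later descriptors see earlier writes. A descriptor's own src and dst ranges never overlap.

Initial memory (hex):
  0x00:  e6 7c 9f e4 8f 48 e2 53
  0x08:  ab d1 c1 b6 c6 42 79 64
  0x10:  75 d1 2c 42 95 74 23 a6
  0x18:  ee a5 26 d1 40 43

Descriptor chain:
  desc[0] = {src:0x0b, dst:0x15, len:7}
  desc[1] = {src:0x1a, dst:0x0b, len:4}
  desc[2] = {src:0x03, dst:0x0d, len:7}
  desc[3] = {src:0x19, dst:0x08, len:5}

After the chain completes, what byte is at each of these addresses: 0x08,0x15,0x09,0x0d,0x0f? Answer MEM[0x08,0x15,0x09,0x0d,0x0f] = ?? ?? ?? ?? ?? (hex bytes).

#0 dst[0x15+7] := {0xb6,0xc6,0x42,0x79,0x64,0x75,0xd1}
#1 dst[0x0b+4] := {0x75,0xd1,0x40,0x43}
#2 dst[0x0d+7] := {0xe4,0x8f,0x48,0xe2,0x53,0xab,0xd1}
#3 dst[0x08+5] := {0x64,0x75,0xd1,0x40,0x43}
query mem[0x08]=0x64, mem[0x15]=0xb6, mem[0x09]=0x75, mem[0x0d]=0xe4, mem[0x0f]=0x48

MEM[0x08,0x15,0x09,0x0d,0x0f] = 64 b6 75 e4 48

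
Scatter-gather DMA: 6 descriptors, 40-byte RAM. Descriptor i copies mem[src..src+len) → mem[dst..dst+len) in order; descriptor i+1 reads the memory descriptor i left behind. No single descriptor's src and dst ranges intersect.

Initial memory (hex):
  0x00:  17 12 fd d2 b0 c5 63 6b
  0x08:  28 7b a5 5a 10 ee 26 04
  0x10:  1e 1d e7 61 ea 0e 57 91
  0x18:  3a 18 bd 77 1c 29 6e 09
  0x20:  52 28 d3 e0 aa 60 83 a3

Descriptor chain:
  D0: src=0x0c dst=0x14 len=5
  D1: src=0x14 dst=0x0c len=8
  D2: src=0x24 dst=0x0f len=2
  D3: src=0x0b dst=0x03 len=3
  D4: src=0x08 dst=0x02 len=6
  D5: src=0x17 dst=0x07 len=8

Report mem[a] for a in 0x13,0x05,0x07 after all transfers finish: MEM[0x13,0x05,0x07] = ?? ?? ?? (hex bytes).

MEM[0x13,0x05,0x07] = 77 5a 04

  after D0: wrote 5B at 0x14 = 10ee26041e
  after D1: wrote 8B at 0x0c = 10ee26041e18bd77
  after D2: wrote 2B at 0x0f = aa60
  after D3: wrote 3B at 0x03 = 5a10ee
  after D4: wrote 6B at 0x02 = 287ba55a10ee
  after D5: wrote 8B at 0x07 = 041e18bd771c296e
query mem[0x13]=0x77, mem[0x05]=0x5a, mem[0x07]=0x04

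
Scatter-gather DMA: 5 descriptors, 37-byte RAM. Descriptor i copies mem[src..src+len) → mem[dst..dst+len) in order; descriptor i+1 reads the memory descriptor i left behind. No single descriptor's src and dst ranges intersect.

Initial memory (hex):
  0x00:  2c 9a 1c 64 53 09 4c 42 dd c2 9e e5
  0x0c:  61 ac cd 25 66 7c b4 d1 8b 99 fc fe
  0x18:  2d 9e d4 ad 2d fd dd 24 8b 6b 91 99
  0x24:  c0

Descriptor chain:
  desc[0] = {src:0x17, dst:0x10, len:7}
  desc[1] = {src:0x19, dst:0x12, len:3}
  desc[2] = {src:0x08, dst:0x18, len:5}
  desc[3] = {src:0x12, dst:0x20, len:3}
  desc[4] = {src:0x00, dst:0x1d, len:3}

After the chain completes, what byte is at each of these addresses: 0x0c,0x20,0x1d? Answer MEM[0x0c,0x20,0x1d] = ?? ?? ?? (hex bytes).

#0 dst[0x10+7] := {0xfe,0x2d,0x9e,0xd4,0xad,0x2d,0xfd}
#1 dst[0x12+3] := {0x9e,0xd4,0xad}
#2 dst[0x18+5] := {0xdd,0xc2,0x9e,0xe5,0x61}
#3 dst[0x20+3] := {0x9e,0xd4,0xad}
#4 dst[0x1d+3] := {0x2c,0x9a,0x1c}
query mem[0x0c]=0x61, mem[0x20]=0x9e, mem[0x1d]=0x2c

MEM[0x0c,0x20,0x1d] = 61 9e 2c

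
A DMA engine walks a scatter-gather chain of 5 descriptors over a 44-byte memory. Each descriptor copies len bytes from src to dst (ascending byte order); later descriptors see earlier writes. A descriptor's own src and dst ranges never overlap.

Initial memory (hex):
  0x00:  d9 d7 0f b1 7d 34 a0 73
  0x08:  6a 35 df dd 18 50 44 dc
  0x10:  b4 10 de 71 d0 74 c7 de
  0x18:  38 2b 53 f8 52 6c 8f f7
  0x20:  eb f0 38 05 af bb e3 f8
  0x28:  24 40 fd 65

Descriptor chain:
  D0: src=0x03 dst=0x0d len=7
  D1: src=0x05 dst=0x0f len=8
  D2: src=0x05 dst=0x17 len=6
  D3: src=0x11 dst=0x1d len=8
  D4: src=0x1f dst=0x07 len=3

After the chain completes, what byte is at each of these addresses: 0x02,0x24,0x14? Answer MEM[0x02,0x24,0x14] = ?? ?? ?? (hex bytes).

MEM[0x02,0x24,0x14] = 0f a0 df

D0: mem[0x0d..0x13] <- [b1 7d 34 a0 73 6a 35]
D1: mem[0x0f..0x16] <- [34 a0 73 6a 35 df dd 18]
D2: mem[0x17..0x1c] <- [34 a0 73 6a 35 df]
D3: mem[0x1d..0x24] <- [73 6a 35 df dd 18 34 a0]
D4: mem[0x07..0x09] <- [35 df dd]
query mem[0x02]=0x0f, mem[0x24]=0xa0, mem[0x14]=0xdf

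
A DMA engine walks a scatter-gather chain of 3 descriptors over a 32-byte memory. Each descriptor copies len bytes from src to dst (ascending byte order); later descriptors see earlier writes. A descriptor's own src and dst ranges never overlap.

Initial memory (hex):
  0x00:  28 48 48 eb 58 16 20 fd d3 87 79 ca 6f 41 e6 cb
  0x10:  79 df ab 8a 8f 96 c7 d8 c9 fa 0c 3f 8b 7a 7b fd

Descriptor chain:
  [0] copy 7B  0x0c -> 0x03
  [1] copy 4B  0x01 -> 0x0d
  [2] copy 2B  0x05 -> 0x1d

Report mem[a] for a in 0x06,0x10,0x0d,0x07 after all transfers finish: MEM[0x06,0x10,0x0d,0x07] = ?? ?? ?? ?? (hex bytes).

MEM[0x06,0x10,0x0d,0x07] = cb 41 48 79

[0] 0x0c->0x03 len=7 : 6f 41 e6 cb 79 df ab
[1] 0x01->0x0d len=4 : 48 48 6f 41
[2] 0x05->0x1d len=2 : e6 cb
query mem[0x06]=0xcb, mem[0x10]=0x41, mem[0x0d]=0x48, mem[0x07]=0x79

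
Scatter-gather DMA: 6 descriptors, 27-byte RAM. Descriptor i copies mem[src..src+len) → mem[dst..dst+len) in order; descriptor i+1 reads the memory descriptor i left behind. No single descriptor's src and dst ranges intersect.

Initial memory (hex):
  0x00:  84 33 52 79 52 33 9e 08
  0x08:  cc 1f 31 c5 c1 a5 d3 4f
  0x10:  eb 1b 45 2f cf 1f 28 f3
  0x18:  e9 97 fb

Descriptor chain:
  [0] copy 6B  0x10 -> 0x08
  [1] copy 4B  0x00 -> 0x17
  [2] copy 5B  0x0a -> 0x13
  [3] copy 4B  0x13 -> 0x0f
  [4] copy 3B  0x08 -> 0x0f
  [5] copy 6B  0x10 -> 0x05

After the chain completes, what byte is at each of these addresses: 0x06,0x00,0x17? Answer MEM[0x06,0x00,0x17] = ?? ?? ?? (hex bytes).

  after D0: wrote 6B at 0x08 = eb1b452fcf1f
  after D1: wrote 4B at 0x17 = 84335279
  after D2: wrote 5B at 0x13 = 452fcf1fd3
  after D3: wrote 4B at 0x0f = 452fcf1f
  after D4: wrote 3B at 0x0f = eb1b45
  after D5: wrote 6B at 0x05 = 1b451f452fcf
query mem[0x06]=0x45, mem[0x00]=0x84, mem[0x17]=0xd3

MEM[0x06,0x00,0x17] = 45 84 d3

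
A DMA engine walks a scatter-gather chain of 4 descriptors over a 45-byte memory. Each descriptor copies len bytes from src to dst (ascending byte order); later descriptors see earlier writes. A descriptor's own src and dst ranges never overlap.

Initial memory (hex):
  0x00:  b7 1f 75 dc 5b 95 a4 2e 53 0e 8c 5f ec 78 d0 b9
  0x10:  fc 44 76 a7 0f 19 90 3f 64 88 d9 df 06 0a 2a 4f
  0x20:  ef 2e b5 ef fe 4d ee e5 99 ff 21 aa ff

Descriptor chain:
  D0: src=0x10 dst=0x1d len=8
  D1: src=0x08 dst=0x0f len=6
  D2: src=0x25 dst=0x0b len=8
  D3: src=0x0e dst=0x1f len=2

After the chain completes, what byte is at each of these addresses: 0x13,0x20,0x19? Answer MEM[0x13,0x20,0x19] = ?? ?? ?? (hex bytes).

  after D0: wrote 8B at 0x1d = fc4476a70f19903f
  after D1: wrote 6B at 0x0f = 530e8c5fec78
  after D2: wrote 8B at 0x0b = 4deee599ff21aaff
  after D3: wrote 2B at 0x1f = 99ff
query mem[0x13]=0xec, mem[0x20]=0xff, mem[0x19]=0x88

MEM[0x13,0x20,0x19] = ec ff 88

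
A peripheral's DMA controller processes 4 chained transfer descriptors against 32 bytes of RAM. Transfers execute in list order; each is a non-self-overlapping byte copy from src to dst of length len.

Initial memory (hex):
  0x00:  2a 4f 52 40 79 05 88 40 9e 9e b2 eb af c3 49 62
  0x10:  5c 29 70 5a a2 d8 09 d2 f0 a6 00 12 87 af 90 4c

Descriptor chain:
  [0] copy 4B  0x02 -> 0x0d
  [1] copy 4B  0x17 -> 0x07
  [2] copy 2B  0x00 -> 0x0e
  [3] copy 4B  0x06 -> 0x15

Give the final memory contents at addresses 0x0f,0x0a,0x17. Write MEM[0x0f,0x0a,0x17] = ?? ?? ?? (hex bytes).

MEM[0x0f,0x0a,0x17] = 4f 00 f0

#0 dst[0x0d+4] := {0x52,0x40,0x79,0x05}
#1 dst[0x07+4] := {0xd2,0xf0,0xa6,0x00}
#2 dst[0x0e+2] := {0x2a,0x4f}
#3 dst[0x15+4] := {0x88,0xd2,0xf0,0xa6}
query mem[0x0f]=0x4f, mem[0x0a]=0x00, mem[0x17]=0xf0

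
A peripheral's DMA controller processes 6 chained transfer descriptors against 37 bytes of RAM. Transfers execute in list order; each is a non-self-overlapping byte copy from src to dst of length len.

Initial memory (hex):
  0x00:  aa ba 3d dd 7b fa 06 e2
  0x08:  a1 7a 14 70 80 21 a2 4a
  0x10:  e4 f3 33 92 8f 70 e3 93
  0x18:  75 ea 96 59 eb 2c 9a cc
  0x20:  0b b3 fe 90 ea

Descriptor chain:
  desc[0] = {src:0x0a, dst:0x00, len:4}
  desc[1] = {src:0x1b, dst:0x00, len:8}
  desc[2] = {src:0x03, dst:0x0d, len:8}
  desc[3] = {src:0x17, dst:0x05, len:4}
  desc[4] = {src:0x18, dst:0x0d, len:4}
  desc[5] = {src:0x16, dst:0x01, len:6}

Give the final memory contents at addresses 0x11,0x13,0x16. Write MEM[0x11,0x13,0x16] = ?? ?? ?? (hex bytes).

MEM[0x11,0x13,0x16] = fe 7a e3

D0: mem[0x00..0x03] <- [14 70 80 21]
D1: mem[0x00..0x07] <- [59 eb 2c 9a cc 0b b3 fe]
D2: mem[0x0d..0x14] <- [9a cc 0b b3 fe a1 7a 14]
D3: mem[0x05..0x08] <- [93 75 ea 96]
D4: mem[0x0d..0x10] <- [75 ea 96 59]
D5: mem[0x01..0x06] <- [e3 93 75 ea 96 59]
query mem[0x11]=0xfe, mem[0x13]=0x7a, mem[0x16]=0xe3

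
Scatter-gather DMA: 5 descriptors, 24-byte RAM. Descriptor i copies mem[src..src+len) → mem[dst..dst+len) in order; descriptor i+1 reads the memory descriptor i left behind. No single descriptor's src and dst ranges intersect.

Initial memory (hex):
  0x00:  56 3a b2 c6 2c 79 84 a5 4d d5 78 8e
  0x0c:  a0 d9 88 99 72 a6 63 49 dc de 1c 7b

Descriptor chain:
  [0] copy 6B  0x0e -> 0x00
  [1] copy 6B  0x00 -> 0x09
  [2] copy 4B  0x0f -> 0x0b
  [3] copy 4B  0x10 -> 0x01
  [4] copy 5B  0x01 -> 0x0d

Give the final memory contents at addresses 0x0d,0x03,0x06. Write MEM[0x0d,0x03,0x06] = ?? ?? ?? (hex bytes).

D0: mem[0x00..0x05] <- [88 99 72 a6 63 49]
D1: mem[0x09..0x0e] <- [88 99 72 a6 63 49]
D2: mem[0x0b..0x0e] <- [99 72 a6 63]
D3: mem[0x01..0x04] <- [72 a6 63 49]
D4: mem[0x0d..0x11] <- [72 a6 63 49 49]
query mem[0x0d]=0x72, mem[0x03]=0x63, mem[0x06]=0x84

MEM[0x0d,0x03,0x06] = 72 63 84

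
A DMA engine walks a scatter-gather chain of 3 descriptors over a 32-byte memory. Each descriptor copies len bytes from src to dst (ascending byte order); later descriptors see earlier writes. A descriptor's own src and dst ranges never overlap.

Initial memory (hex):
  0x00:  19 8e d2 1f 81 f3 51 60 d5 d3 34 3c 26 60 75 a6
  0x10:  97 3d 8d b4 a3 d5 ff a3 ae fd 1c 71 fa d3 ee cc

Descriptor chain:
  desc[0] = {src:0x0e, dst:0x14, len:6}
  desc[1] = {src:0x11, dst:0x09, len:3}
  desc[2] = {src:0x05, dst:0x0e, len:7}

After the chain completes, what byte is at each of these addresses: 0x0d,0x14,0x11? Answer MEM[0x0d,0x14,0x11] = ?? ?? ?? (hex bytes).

MEM[0x0d,0x14,0x11] = 60 b4 d5

D0: mem[0x14..0x19] <- [75 a6 97 3d 8d b4]
D1: mem[0x09..0x0b] <- [3d 8d b4]
D2: mem[0x0e..0x14] <- [f3 51 60 d5 3d 8d b4]
query mem[0x0d]=0x60, mem[0x14]=0xb4, mem[0x11]=0xd5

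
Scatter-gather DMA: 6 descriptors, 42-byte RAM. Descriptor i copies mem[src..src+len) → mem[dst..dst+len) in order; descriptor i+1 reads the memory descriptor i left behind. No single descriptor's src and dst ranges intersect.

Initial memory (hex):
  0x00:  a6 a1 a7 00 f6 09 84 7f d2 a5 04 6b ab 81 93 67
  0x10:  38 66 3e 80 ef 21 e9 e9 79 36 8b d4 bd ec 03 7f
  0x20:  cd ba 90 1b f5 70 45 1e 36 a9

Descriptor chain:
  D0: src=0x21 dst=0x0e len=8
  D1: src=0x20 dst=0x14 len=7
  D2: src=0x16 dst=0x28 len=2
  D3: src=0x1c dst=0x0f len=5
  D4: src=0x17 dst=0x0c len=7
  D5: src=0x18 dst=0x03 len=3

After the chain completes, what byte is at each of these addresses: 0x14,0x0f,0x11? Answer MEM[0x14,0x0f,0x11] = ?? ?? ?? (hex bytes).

#0 dst[0x0e+8] := {0xba,0x90,0x1b,0xf5,0x70,0x45,0x1e,0x36}
#1 dst[0x14+7] := {0xcd,0xba,0x90,0x1b,0xf5,0x70,0x45}
#2 dst[0x28+2] := {0x90,0x1b}
#3 dst[0x0f+5] := {0xbd,0xec,0x03,0x7f,0xcd}
#4 dst[0x0c+7] := {0x1b,0xf5,0x70,0x45,0xd4,0xbd,0xec}
#5 dst[0x03+3] := {0xf5,0x70,0x45}
query mem[0x14]=0xcd, mem[0x0f]=0x45, mem[0x11]=0xbd

MEM[0x14,0x0f,0x11] = cd 45 bd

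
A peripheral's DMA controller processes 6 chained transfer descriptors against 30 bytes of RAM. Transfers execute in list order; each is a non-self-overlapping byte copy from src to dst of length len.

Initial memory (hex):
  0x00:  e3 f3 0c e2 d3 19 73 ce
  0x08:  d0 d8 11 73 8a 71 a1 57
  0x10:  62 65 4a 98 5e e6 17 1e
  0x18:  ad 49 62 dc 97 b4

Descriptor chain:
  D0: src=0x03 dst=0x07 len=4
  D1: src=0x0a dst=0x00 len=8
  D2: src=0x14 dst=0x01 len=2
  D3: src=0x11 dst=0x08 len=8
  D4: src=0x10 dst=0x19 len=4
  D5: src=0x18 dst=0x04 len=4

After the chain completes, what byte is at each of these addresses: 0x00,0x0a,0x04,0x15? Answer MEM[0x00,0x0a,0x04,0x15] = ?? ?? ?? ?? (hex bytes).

MEM[0x00,0x0a,0x04,0x15] = 73 98 ad e6

  after D0: wrote 4B at 0x07 = e2d31973
  after D1: wrote 8B at 0x00 = 73738a71a1576265
  after D2: wrote 2B at 0x01 = 5ee6
  after D3: wrote 8B at 0x08 = 654a985ee6171ead
  after D4: wrote 4B at 0x19 = 62654a98
  after D5: wrote 4B at 0x04 = ad62654a
query mem[0x00]=0x73, mem[0x0a]=0x98, mem[0x04]=0xad, mem[0x15]=0xe6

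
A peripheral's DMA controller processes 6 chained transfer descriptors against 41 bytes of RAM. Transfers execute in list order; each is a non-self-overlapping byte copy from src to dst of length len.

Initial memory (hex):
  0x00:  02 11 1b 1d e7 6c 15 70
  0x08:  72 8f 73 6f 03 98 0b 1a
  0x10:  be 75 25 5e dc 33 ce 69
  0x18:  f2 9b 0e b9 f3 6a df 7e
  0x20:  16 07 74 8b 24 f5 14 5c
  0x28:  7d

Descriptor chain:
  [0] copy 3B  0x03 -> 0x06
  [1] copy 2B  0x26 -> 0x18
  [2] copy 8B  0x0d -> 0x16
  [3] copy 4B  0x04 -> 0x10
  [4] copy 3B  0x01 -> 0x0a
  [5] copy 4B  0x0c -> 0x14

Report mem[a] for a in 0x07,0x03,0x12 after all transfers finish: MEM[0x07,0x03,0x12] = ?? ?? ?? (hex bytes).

MEM[0x07,0x03,0x12] = e7 1d 1d

  after D0: wrote 3B at 0x06 = 1de76c
  after D1: wrote 2B at 0x18 = 145c
  after D2: wrote 8B at 0x16 = 980b1abe75255edc
  after D3: wrote 4B at 0x10 = e76c1de7
  after D4: wrote 3B at 0x0a = 111b1d
  after D5: wrote 4B at 0x14 = 1d980b1a
query mem[0x07]=0xe7, mem[0x03]=0x1d, mem[0x12]=0x1d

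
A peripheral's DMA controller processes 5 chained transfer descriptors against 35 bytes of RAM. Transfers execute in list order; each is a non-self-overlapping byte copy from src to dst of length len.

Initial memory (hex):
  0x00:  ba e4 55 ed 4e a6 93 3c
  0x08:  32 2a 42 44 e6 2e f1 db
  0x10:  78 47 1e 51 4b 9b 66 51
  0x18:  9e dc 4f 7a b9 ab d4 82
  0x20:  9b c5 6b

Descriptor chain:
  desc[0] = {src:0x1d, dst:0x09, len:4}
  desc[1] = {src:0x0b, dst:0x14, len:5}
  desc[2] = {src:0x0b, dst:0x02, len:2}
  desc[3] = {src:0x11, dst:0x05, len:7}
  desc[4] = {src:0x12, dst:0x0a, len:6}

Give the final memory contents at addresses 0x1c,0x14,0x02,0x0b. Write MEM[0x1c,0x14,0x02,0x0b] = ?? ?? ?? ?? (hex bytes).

[0] 0x1d->0x09 len=4 : ab d4 82 9b
[1] 0x0b->0x14 len=5 : 82 9b 2e f1 db
[2] 0x0b->0x02 len=2 : 82 9b
[3] 0x11->0x05 len=7 : 47 1e 51 82 9b 2e f1
[4] 0x12->0x0a len=6 : 1e 51 82 9b 2e f1
query mem[0x1c]=0xb9, mem[0x14]=0x82, mem[0x02]=0x82, mem[0x0b]=0x51

MEM[0x1c,0x14,0x02,0x0b] = b9 82 82 51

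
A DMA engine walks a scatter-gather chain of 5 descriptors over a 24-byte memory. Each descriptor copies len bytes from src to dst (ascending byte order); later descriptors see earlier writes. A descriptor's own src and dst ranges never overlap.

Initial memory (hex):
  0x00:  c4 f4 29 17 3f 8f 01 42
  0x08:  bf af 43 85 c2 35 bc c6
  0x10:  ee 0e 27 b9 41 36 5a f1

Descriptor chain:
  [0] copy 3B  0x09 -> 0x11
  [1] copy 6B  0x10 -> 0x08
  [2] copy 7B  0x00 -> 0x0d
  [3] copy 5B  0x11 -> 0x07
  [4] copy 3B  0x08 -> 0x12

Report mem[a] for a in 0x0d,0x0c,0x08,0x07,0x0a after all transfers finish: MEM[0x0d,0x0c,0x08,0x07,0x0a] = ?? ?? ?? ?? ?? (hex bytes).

MEM[0x0d,0x0c,0x08,0x07,0x0a] = c4 41 8f 3f 41

D0: mem[0x11..0x13] <- [af 43 85]
D1: mem[0x08..0x0d] <- [ee af 43 85 41 36]
D2: mem[0x0d..0x13] <- [c4 f4 29 17 3f 8f 01]
D3: mem[0x07..0x0b] <- [3f 8f 01 41 36]
D4: mem[0x12..0x14] <- [8f 01 41]
query mem[0x0d]=0xc4, mem[0x0c]=0x41, mem[0x08]=0x8f, mem[0x07]=0x3f, mem[0x0a]=0x41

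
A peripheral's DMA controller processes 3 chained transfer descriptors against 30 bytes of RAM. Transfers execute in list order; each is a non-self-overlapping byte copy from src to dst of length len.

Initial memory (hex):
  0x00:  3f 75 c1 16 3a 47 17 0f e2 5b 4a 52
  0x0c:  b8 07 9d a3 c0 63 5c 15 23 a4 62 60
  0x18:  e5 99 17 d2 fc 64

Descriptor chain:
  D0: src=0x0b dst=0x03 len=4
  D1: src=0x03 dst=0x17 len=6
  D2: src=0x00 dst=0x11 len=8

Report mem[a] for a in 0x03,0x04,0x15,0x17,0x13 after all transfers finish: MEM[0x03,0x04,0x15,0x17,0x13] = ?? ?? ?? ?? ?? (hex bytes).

MEM[0x03,0x04,0x15,0x17,0x13] = 52 b8 b8 9d c1

  after D0: wrote 4B at 0x03 = 52b8079d
  after D1: wrote 6B at 0x17 = 52b8079d0fe2
  after D2: wrote 8B at 0x11 = 3f75c152b8079d0f
query mem[0x03]=0x52, mem[0x04]=0xb8, mem[0x15]=0xb8, mem[0x17]=0x9d, mem[0x13]=0xc1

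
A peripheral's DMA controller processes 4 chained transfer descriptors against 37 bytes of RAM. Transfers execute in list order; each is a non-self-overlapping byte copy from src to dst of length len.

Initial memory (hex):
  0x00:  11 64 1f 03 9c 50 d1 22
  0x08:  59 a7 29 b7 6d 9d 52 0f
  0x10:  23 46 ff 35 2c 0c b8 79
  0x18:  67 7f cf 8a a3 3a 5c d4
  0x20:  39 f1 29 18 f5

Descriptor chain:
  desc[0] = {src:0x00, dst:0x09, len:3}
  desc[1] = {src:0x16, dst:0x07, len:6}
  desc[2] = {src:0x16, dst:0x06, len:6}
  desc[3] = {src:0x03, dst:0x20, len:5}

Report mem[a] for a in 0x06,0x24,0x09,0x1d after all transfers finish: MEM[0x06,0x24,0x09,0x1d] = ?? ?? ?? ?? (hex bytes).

D0: mem[0x09..0x0b] <- [11 64 1f]
D1: mem[0x07..0x0c] <- [b8 79 67 7f cf 8a]
D2: mem[0x06..0x0b] <- [b8 79 67 7f cf 8a]
D3: mem[0x20..0x24] <- [03 9c 50 b8 79]
query mem[0x06]=0xb8, mem[0x24]=0x79, mem[0x09]=0x7f, mem[0x1d]=0x3a

MEM[0x06,0x24,0x09,0x1d] = b8 79 7f 3a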